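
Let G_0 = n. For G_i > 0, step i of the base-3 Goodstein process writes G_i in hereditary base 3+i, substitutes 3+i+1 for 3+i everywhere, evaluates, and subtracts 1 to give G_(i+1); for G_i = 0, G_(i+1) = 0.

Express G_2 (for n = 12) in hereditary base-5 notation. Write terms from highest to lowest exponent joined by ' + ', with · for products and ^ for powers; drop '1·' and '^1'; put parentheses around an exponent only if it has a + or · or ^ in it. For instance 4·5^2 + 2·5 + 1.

[0] 12 ≡ 3^2 + 3 (base 3). Lift 4: 20. −1: 19.
[1] 19 ≡ 4^2 + 3 (base 4). Lift 5: 28. −1: 27.
[2] 27 ≡ 5^2 + 2 (base 5). Lift 6: 38. −1: 37.

5^2 + 2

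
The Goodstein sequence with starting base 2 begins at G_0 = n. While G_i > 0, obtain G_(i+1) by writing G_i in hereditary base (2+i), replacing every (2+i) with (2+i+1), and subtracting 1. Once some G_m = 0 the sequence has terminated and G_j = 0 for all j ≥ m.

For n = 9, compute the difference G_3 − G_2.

8819

G_0 = 9. HB_2(9) = 2^(2 + 1) + 1. Bump = 82. G_1 = 81.
G_1 = 81. HB_3(81) = 3^(3 + 1). Bump = 1024. G_2 = 1023.
G_2 = 1023. HB_4(1023) = 3·4^4 + 3·4^3 + 3·4^2 + 3·4 + 3. Bump = 9843. G_3 = 9842.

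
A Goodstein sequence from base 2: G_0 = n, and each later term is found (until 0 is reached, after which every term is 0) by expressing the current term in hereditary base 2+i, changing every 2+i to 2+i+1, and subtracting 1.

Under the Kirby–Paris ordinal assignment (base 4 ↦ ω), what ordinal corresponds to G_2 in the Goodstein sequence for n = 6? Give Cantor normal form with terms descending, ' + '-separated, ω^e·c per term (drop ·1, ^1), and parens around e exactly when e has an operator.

ω^ω + 1

[0] 6 ≡ 2^2 + 2 (base 2). Lift 3: 30. −1: 29.
[1] 29 ≡ 3^3 + 2 (base 3). Lift 4: 258. −1: 257.
[2] 257 ≡ 4^4 + 1 (base 4). Lift 5: 3126. −1: 3125.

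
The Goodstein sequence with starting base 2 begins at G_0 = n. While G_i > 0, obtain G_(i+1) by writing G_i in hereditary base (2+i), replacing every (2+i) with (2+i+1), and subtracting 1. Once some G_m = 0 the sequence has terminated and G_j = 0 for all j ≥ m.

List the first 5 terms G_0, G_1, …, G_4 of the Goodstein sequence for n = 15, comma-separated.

15 —HB2→ 2^(2 + 1) + 2^2 + 2 + 1 —bump→ 3^(3 + 1) + 3^3 + 3 + 1 = 112 —(−1)→ 111
111 —HB3→ 3^(3 + 1) + 3^3 + 3 —bump→ 4^(4 + 1) + 4^4 + 4 = 1284 —(−1)→ 1283
1283 —HB4→ 4^(4 + 1) + 4^4 + 3 —bump→ 5^(5 + 1) + 5^5 + 3 = 18753 —(−1)→ 18752
18752 —HB5→ 5^(5 + 1) + 5^5 + 2 —bump→ 6^(6 + 1) + 6^6 + 2 = 326594 —(−1)→ 326593

15, 111, 1283, 18752, 326593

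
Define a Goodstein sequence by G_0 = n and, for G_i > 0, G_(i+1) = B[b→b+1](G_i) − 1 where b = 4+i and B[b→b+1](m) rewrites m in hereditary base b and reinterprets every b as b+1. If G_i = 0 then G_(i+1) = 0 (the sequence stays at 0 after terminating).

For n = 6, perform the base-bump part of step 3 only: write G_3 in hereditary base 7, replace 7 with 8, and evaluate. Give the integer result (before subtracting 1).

6 —HB4→ 4 + 2 —bump→ 5 + 2 = 7 —(−1)→ 6
6 —HB5→ 5 + 1 —bump→ 6 + 1 = 7 —(−1)→ 6
6 —HB6→ 6 —bump→ 7 = 7 —(−1)→ 6
6 —HB7→ 6 —bump→ 6 = 6 —(−1)→ 5

6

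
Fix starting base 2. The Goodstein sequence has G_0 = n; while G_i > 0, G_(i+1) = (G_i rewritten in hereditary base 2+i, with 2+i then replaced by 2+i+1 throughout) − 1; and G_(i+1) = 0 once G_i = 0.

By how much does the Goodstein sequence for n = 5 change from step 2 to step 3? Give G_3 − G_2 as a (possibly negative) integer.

5 —HB2→ 2^2 + 1 —bump→ 3^3 + 1 = 28 —(−1)→ 27
27 —HB3→ 3^3 —bump→ 4^4 = 256 —(−1)→ 255
255 —HB4→ 3·4^3 + 3·4^2 + 3·4 + 3 —bump→ 3·5^3 + 3·5^2 + 3·5 + 3 = 468 —(−1)→ 467

212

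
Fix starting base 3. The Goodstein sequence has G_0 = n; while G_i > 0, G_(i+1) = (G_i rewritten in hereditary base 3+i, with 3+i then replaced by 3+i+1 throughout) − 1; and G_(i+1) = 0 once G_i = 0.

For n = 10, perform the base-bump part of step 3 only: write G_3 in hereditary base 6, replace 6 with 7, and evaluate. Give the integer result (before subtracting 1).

i=0: 10 = 3^2 + 1 (b=3); 3→4: 4^2 + 1 = 17; 17−1 = 16
i=1: 16 = 4^2 (b=4); 4→5: 5^2 = 25; 25−1 = 24
i=2: 24 = 4·5 + 4 (b=5); 5→6: 4·6 + 4 = 28; 28−1 = 27

31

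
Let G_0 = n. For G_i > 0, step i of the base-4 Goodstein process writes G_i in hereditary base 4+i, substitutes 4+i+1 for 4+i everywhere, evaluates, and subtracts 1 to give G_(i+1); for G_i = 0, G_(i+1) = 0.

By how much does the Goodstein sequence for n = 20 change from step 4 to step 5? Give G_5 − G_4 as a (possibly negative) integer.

G_0 = 20. HB_4(20) = 4^2 + 4. Bump = 30. G_1 = 29.
G_1 = 29. HB_5(29) = 5^2 + 4. Bump = 40. G_2 = 39.
G_2 = 39. HB_6(39) = 6^2 + 3. Bump = 52. G_3 = 51.
G_3 = 51. HB_7(51) = 7^2 + 2. Bump = 66. G_4 = 65.
G_4 = 65. HB_8(65) = 8^2 + 1. Bump = 82. G_5 = 81.

16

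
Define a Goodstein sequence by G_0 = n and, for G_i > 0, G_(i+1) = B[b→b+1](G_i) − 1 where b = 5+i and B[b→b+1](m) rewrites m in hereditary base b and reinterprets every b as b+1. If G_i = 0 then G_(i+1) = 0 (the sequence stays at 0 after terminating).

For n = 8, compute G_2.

G_0 = 8. HB_5(8) = 5 + 3. Bump = 9. G_1 = 8.
G_1 = 8. HB_6(8) = 6 + 2. Bump = 9. G_2 = 8.

8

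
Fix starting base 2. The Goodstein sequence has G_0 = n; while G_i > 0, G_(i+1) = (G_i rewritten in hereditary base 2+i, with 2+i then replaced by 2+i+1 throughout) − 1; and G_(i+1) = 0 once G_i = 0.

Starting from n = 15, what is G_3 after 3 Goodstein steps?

18752

[0] 15 ≡ 2^(2 + 1) + 2^2 + 2 + 1 (base 2). Lift 3: 112. −1: 111.
[1] 111 ≡ 3^(3 + 1) + 3^3 + 3 (base 3). Lift 4: 1284. −1: 1283.
[2] 1283 ≡ 4^(4 + 1) + 4^4 + 3 (base 4). Lift 5: 18753. −1: 18752.
[3] 18752 ≡ 5^(5 + 1) + 5^5 + 2 (base 5). Lift 6: 326594. −1: 326593.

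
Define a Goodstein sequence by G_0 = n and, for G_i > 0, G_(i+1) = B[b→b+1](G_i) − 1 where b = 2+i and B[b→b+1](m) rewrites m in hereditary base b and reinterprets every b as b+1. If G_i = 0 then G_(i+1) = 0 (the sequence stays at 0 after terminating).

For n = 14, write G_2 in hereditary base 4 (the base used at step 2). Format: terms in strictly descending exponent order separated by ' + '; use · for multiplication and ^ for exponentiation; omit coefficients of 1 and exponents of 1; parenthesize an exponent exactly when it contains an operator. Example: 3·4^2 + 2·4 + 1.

4^(4 + 1) + 4^4 + 1

step 0: 14 = 2^(2 + 1) + 2^2 + 2; sub 3 for 2: 3^(3 + 1) + 3^3 + 3; = 111; G_1 = 111−1 = 110
step 1: 110 = 3^(3 + 1) + 3^3 + 2; sub 4 for 3: 4^(4 + 1) + 4^4 + 2; = 1282; G_2 = 1282−1 = 1281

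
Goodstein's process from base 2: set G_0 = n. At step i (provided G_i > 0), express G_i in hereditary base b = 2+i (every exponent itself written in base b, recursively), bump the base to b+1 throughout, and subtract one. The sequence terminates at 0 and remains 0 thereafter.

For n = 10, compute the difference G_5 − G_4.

3935819

(0) 10|_2 = 2^(2 + 1) + 2 ↦ 3^(3 + 1) + 3|_3 = 84 ⇒ 83
(1) 83|_3 = 3^(3 + 1) + 2 ↦ 4^(4 + 1) + 2|_4 = 1026 ⇒ 1025
(2) 1025|_4 = 4^(4 + 1) + 1 ↦ 5^(5 + 1) + 1|_5 = 15626 ⇒ 15625
(3) 15625|_5 = 5^(5 + 1) ↦ 6^(6 + 1)|_6 = 279936 ⇒ 279935
(4) 279935|_6 = 5·6^6 + 5·6^5 + 5·6^4 + 5·6^3 + 5·6^2 + 5·6 + 5 ↦ 5·7^7 + 5·7^5 + 5·7^4 + 5·7^3 + 5·7^2 + 5·7 + 5|_7 = 4215755 ⇒ 4215754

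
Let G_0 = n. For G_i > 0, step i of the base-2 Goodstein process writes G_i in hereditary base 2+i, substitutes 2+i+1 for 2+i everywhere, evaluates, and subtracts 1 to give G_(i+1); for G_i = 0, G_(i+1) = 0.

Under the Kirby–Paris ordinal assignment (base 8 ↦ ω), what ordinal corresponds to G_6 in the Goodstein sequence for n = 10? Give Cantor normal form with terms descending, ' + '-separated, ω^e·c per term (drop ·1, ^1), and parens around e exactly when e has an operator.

G_0 = 10. HB_2(10) = 2^(2 + 1) + 2. Bump = 84. G_1 = 83.
G_1 = 83. HB_3(83) = 3^(3 + 1) + 2. Bump = 1026. G_2 = 1025.
G_2 = 1025. HB_4(1025) = 4^(4 + 1) + 1. Bump = 15626. G_3 = 15625.
G_3 = 15625. HB_5(15625) = 5^(5 + 1). Bump = 279936. G_4 = 279935.
G_4 = 279935. HB_6(279935) = 5·6^6 + 5·6^5 + 5·6^4 + 5·6^3 + 5·6^2 + 5·6 + 5. Bump = 4215755. G_5 = 4215754.
G_5 = 4215754. HB_7(4215754) = 5·7^7 + 5·7^5 + 5·7^4 + 5·7^3 + 5·7^2 + 5·7 + 4. Bump = 84073324. G_6 = 84073323.

ω^ω·5 + ω^5·5 + ω^4·5 + ω^3·5 + ω^2·5 + ω·5 + 3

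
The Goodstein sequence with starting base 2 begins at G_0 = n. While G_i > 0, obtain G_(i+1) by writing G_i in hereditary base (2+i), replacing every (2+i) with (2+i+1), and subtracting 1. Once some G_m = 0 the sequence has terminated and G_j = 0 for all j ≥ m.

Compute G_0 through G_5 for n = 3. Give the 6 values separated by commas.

3, 3, 3, 2, 1, 0

G_0=3  [base 2] 2 + 1  →[2↦3]→  3 + 1 = 4  −1 ⇒ G_1=3
G_1=3  [base 3] 3  →[3↦4]→  4 = 4  −1 ⇒ G_2=3
G_2=3  [base 4] 3  →[4↦5]→  3 = 3  −1 ⇒ G_3=2
G_3=2  [base 5] 2  →[5↦6]→  2 = 2  −1 ⇒ G_4=1
G_4=1  [base 6] 1  →[6↦7]→  1 = 1  −1 ⇒ G_5=0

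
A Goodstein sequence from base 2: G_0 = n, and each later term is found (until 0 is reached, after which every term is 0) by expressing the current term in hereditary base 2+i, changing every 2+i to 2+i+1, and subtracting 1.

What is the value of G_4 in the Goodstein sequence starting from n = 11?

279937

[0] 11 ≡ 2^(2 + 1) + 2 + 1 (base 2). Lift 3: 85. −1: 84.
[1] 84 ≡ 3^(3 + 1) + 3 (base 3). Lift 4: 1028. −1: 1027.
[2] 1027 ≡ 4^(4 + 1) + 3 (base 4). Lift 5: 15628. −1: 15627.
[3] 15627 ≡ 5^(5 + 1) + 2 (base 5). Lift 6: 279938. −1: 279937.
[4] 279937 ≡ 6^(6 + 1) + 1 (base 6). Lift 7: 5764802. −1: 5764801.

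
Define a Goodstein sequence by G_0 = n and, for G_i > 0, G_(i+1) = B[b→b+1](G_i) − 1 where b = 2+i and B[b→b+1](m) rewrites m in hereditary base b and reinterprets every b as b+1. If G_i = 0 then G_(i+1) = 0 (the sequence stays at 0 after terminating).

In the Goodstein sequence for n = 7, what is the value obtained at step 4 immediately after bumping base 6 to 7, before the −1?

823544

(0) 7|_2 = 2^2 + 2 + 1 ↦ 3^3 + 3 + 1|_3 = 31 ⇒ 30
(1) 30|_3 = 3^3 + 3 ↦ 4^4 + 4|_4 = 260 ⇒ 259
(2) 259|_4 = 4^4 + 3 ↦ 5^5 + 3|_5 = 3128 ⇒ 3127
(3) 3127|_5 = 5^5 + 2 ↦ 6^6 + 2|_6 = 46658 ⇒ 46657
(4) 46657|_6 = 6^6 + 1 ↦ 7^7 + 1|_7 = 823544 ⇒ 823543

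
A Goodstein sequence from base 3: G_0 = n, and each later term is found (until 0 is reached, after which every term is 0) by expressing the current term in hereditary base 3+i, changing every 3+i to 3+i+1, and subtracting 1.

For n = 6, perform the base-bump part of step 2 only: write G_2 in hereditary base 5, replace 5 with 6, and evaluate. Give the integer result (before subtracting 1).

step 0: 6 = 2·3; sub 4 for 3: 2·4; = 8; G_1 = 8−1 = 7
step 1: 7 = 4 + 3; sub 5 for 4: 5 + 3; = 8; G_2 = 8−1 = 7
step 2: 7 = 5 + 2; sub 6 for 5: 6 + 2; = 8; G_3 = 8−1 = 7

8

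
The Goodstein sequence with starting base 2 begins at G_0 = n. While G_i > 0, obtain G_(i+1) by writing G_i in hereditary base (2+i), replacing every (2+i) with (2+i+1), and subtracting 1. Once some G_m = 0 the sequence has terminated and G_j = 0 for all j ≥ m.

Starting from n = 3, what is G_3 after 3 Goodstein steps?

(0) 3|_2 = 2 + 1 ↦ 3 + 1|_3 = 4 ⇒ 3
(1) 3|_3 = 3 ↦ 4|_4 = 4 ⇒ 3
(2) 3|_4 = 3 ↦ 3|_5 = 3 ⇒ 2
(3) 2|_5 = 2 ↦ 2|_6 = 2 ⇒ 1

2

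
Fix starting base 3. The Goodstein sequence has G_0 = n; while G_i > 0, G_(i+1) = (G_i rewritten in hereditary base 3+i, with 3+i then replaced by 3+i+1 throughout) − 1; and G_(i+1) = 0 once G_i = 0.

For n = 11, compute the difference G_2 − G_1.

8

G_0=11  [base 3] 3^2 + 2  →[3↦4]→  4^2 + 2 = 18  −1 ⇒ G_1=17
G_1=17  [base 4] 4^2 + 1  →[4↦5]→  5^2 + 1 = 26  −1 ⇒ G_2=25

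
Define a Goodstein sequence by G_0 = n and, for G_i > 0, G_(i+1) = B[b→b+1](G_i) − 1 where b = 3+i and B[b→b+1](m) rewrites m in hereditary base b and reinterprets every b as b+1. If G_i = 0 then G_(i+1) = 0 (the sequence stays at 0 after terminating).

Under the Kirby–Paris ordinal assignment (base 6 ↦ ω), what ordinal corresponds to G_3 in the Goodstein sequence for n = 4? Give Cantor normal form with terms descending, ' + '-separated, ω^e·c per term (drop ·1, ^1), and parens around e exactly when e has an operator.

(0) 4|_3 = 3 + 1 ↦ 4 + 1|_4 = 5 ⇒ 4
(1) 4|_4 = 4 ↦ 5|_5 = 5 ⇒ 4
(2) 4|_5 = 4 ↦ 4|_6 = 4 ⇒ 3
(3) 3|_6 = 3 ↦ 3|_7 = 3 ⇒ 2

3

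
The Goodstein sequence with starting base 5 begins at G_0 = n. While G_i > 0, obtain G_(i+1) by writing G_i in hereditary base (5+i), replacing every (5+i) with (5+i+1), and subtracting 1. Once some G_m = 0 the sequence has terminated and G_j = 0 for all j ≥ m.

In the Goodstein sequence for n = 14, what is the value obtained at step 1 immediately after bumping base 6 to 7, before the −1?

14 —HB5→ 2·5 + 4 —bump→ 2·6 + 4 = 16 —(−1)→ 15
15 —HB6→ 2·6 + 3 —bump→ 2·7 + 3 = 17 —(−1)→ 16

17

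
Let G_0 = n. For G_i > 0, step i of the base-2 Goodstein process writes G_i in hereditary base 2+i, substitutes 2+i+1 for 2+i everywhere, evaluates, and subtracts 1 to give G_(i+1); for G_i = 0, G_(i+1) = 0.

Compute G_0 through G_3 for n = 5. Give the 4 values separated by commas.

i=0: 5 = 2^2 + 1 (b=2); 2→3: 3^3 + 1 = 28; 28−1 = 27
i=1: 27 = 3^3 (b=3); 3→4: 4^4 = 256; 256−1 = 255
i=2: 255 = 3·4^3 + 3·4^2 + 3·4 + 3 (b=4); 4→5: 3·5^3 + 3·5^2 + 3·5 + 3 = 468; 468−1 = 467

5, 27, 255, 467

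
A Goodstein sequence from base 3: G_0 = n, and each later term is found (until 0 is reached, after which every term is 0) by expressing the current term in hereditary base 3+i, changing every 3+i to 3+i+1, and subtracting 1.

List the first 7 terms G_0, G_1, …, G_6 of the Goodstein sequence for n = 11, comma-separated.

11, 17, 25, 35, 39, 43, 47

(0) 11|_3 = 3^2 + 2 ↦ 4^2 + 2|_4 = 18 ⇒ 17
(1) 17|_4 = 4^2 + 1 ↦ 5^2 + 1|_5 = 26 ⇒ 25
(2) 25|_5 = 5^2 ↦ 6^2|_6 = 36 ⇒ 35
(3) 35|_6 = 5·6 + 5 ↦ 5·7 + 5|_7 = 40 ⇒ 39
(4) 39|_7 = 5·7 + 4 ↦ 5·8 + 4|_8 = 44 ⇒ 43
(5) 43|_8 = 5·8 + 3 ↦ 5·9 + 3|_9 = 48 ⇒ 47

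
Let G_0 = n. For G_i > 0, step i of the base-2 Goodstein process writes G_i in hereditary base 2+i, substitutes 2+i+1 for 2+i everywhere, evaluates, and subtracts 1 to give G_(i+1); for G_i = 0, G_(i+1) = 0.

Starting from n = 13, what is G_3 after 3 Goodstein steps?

[0] 13 ≡ 2^(2 + 1) + 2^2 + 1 (base 2). Lift 3: 109. −1: 108.
[1] 108 ≡ 3^(3 + 1) + 3^3 (base 3). Lift 4: 1280. −1: 1279.
[2] 1279 ≡ 4^(4 + 1) + 3·4^3 + 3·4^2 + 3·4 + 3 (base 4). Lift 5: 16093. −1: 16092.
[3] 16092 ≡ 5^(5 + 1) + 3·5^3 + 3·5^2 + 3·5 + 2 (base 5). Lift 6: 280712. −1: 280711.

16092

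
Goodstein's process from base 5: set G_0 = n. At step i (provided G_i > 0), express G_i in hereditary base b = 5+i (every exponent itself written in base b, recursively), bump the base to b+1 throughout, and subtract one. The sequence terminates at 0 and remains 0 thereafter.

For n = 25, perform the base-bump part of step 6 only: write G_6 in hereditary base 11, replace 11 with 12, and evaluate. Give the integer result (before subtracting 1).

(0) 25|_5 = 5^2 ↦ 6^2|_6 = 36 ⇒ 35
(1) 35|_6 = 5·6 + 5 ↦ 5·7 + 5|_7 = 40 ⇒ 39
(2) 39|_7 = 5·7 + 4 ↦ 5·8 + 4|_8 = 44 ⇒ 43
(3) 43|_8 = 5·8 + 3 ↦ 5·9 + 3|_9 = 48 ⇒ 47
(4) 47|_9 = 5·9 + 2 ↦ 5·10 + 2|_10 = 52 ⇒ 51
(5) 51|_10 = 5·10 + 1 ↦ 5·11 + 1|_11 = 56 ⇒ 55

60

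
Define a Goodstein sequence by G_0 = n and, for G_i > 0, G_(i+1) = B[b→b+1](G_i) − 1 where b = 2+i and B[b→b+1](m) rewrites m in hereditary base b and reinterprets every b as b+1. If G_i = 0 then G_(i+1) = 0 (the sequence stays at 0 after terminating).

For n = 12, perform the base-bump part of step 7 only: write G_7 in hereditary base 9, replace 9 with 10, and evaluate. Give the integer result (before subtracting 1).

100000000212

G_0 = 12. HB_2(12) = 2^(2 + 1) + 2^2. Bump = 108. G_1 = 107.
G_1 = 107. HB_3(107) = 3^(3 + 1) + 2·3^2 + 2·3 + 2. Bump = 1066. G_2 = 1065.
G_2 = 1065. HB_4(1065) = 4^(4 + 1) + 2·4^2 + 2·4 + 1. Bump = 15686. G_3 = 15685.
G_3 = 15685. HB_5(15685) = 5^(5 + 1) + 2·5^2 + 2·5. Bump = 280020. G_4 = 280019.
G_4 = 280019. HB_6(280019) = 6^(6 + 1) + 2·6^2 + 6 + 5. Bump = 5764911. G_5 = 5764910.
G_5 = 5764910. HB_7(5764910) = 7^(7 + 1) + 2·7^2 + 7 + 4. Bump = 134217868. G_6 = 134217867.
G_6 = 134217867. HB_8(134217867) = 8^(8 + 1) + 2·8^2 + 8 + 3. Bump = 3486784575. G_7 = 3486784574.
G_7 = 3486784574. HB_9(3486784574) = 9^(9 + 1) + 2·9^2 + 9 + 2. Bump = 100000000212. G_8 = 100000000211.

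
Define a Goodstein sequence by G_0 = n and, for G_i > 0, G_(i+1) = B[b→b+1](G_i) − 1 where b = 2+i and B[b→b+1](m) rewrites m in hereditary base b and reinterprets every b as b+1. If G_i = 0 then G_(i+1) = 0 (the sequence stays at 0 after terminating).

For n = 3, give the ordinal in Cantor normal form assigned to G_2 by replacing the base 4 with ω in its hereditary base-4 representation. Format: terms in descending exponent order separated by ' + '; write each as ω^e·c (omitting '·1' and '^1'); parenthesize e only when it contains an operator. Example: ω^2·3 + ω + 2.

3

[0] 3 ≡ 2 + 1 (base 2). Lift 3: 4. −1: 3.
[1] 3 ≡ 3 (base 3). Lift 4: 4. −1: 3.
[2] 3 ≡ 3 (base 4). Lift 5: 3. −1: 2.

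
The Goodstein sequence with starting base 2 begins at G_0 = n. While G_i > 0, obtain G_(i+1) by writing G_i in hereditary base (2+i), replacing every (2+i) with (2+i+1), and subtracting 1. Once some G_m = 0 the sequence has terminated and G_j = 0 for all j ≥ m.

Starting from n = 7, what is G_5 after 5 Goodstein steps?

step 0: 7 = 2^2 + 2 + 1; sub 3 for 2: 3^3 + 3 + 1; = 31; G_1 = 31−1 = 30
step 1: 30 = 3^3 + 3; sub 4 for 3: 4^4 + 4; = 260; G_2 = 260−1 = 259
step 2: 259 = 4^4 + 3; sub 5 for 4: 5^5 + 3; = 3128; G_3 = 3128−1 = 3127
step 3: 3127 = 5^5 + 2; sub 6 for 5: 6^6 + 2; = 46658; G_4 = 46658−1 = 46657
step 4: 46657 = 6^6 + 1; sub 7 for 6: 7^7 + 1; = 823544; G_5 = 823544−1 = 823543
step 5: 823543 = 7^7; sub 8 for 7: 8^8; = 16777216; G_6 = 16777216−1 = 16777215

823543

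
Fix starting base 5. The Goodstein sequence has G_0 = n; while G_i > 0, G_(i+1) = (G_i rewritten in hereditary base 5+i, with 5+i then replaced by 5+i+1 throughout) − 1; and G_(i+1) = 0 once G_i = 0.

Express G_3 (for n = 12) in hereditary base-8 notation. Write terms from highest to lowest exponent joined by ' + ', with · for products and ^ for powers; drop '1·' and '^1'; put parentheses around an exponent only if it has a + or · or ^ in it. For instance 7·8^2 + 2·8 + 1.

[0] 12 ≡ 2·5 + 2 (base 5). Lift 6: 14. −1: 13.
[1] 13 ≡ 2·6 + 1 (base 6). Lift 7: 15. −1: 14.
[2] 14 ≡ 2·7 (base 7). Lift 8: 16. −1: 15.
[3] 15 ≡ 8 + 7 (base 8). Lift 9: 16. −1: 15.

8 + 7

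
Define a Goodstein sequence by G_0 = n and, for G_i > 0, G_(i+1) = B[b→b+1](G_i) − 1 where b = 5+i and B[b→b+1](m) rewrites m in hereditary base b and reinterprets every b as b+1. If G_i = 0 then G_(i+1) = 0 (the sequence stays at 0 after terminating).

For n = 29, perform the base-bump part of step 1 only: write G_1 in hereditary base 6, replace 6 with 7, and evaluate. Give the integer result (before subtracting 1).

52

step 0: 29 = 5^2 + 4; sub 6 for 5: 6^2 + 4; = 40; G_1 = 40−1 = 39
step 1: 39 = 6^2 + 3; sub 7 for 6: 7^2 + 3; = 52; G_2 = 52−1 = 51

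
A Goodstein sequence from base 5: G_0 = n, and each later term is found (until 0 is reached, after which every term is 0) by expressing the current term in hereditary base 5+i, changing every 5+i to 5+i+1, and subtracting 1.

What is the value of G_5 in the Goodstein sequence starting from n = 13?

17

G_0 = 13. HB_5(13) = 2·5 + 3. Bump = 15. G_1 = 14.
G_1 = 14. HB_6(14) = 2·6 + 2. Bump = 16. G_2 = 15.
G_2 = 15. HB_7(15) = 2·7 + 1. Bump = 17. G_3 = 16.
G_3 = 16. HB_8(16) = 2·8. Bump = 18. G_4 = 17.
G_4 = 17. HB_9(17) = 9 + 8. Bump = 18. G_5 = 17.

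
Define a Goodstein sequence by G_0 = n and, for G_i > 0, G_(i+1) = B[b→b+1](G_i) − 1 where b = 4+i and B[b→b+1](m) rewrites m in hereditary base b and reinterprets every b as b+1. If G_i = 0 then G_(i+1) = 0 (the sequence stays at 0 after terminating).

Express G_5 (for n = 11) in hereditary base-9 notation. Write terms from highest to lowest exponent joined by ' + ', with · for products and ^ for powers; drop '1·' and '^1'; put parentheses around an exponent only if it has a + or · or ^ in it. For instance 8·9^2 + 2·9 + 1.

9 + 6

11 —HB4→ 2·4 + 3 —bump→ 2·5 + 3 = 13 —(−1)→ 12
12 —HB5→ 2·5 + 2 —bump→ 2·6 + 2 = 14 —(−1)→ 13
13 —HB6→ 2·6 + 1 —bump→ 2·7 + 1 = 15 —(−1)→ 14
14 —HB7→ 2·7 —bump→ 2·8 = 16 —(−1)→ 15
15 —HB8→ 8 + 7 —bump→ 9 + 7 = 16 —(−1)→ 15
15 —HB9→ 9 + 6 —bump→ 10 + 6 = 16 —(−1)→ 15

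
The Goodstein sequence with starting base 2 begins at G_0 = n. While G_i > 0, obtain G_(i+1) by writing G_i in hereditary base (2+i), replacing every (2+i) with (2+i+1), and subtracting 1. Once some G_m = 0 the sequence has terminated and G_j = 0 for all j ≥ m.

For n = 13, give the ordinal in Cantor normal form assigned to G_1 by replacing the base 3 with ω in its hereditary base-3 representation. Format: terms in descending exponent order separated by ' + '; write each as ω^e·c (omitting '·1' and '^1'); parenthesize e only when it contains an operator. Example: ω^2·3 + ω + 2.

[0] 13 ≡ 2^(2 + 1) + 2^2 + 1 (base 2). Lift 3: 109. −1: 108.
[1] 108 ≡ 3^(3 + 1) + 3^3 (base 3). Lift 4: 1280. −1: 1279.

ω^(ω + 1) + ω^ω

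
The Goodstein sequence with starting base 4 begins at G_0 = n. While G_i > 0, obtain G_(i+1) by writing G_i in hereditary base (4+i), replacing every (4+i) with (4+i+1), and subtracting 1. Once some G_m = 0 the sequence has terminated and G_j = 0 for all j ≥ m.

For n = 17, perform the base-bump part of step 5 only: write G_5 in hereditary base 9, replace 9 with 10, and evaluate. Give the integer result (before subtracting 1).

17 —HB4→ 4^2 + 1 —bump→ 5^2 + 1 = 26 —(−1)→ 25
25 —HB5→ 5^2 —bump→ 6^2 = 36 —(−1)→ 35
35 —HB6→ 5·6 + 5 —bump→ 5·7 + 5 = 40 —(−1)→ 39
39 —HB7→ 5·7 + 4 —bump→ 5·8 + 4 = 44 —(−1)→ 43
43 —HB8→ 5·8 + 3 —bump→ 5·9 + 3 = 48 —(−1)→ 47
47 —HB9→ 5·9 + 2 —bump→ 5·10 + 2 = 52 —(−1)→ 51

52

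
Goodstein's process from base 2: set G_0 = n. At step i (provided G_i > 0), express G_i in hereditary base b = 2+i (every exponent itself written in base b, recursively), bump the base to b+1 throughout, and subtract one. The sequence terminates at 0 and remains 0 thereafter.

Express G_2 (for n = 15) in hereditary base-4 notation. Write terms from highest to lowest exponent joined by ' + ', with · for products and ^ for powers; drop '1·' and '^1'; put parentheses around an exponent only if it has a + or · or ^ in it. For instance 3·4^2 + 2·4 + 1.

4^(4 + 1) + 4^4 + 3

G_0 = 15. HB_2(15) = 2^(2 + 1) + 2^2 + 2 + 1. Bump = 112. G_1 = 111.
G_1 = 111. HB_3(111) = 3^(3 + 1) + 3^3 + 3. Bump = 1284. G_2 = 1283.
G_2 = 1283. HB_4(1283) = 4^(4 + 1) + 4^4 + 3. Bump = 18753. G_3 = 18752.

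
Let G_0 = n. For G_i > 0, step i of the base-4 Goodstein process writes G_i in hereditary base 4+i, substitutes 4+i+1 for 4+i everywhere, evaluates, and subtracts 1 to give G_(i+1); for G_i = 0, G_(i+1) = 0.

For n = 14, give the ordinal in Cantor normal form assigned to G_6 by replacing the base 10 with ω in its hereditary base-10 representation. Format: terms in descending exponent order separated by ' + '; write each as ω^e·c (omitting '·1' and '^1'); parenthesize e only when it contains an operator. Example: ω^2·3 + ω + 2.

ω·2 + 3

base 4: 14 = 3·4 + 2; at 5: 3·5 + 2 = 17; next = 16
base 5: 16 = 3·5 + 1; at 6: 3·6 + 1 = 19; next = 18
base 6: 18 = 3·6; at 7: 3·7 = 21; next = 20
base 7: 20 = 2·7 + 6; at 8: 2·8 + 6 = 22; next = 21
base 8: 21 = 2·8 + 5; at 9: 2·9 + 5 = 23; next = 22
base 9: 22 = 2·9 + 4; at 10: 2·10 + 4 = 24; next = 23
base 10: 23 = 2·10 + 3; at 11: 2·11 + 3 = 25; next = 24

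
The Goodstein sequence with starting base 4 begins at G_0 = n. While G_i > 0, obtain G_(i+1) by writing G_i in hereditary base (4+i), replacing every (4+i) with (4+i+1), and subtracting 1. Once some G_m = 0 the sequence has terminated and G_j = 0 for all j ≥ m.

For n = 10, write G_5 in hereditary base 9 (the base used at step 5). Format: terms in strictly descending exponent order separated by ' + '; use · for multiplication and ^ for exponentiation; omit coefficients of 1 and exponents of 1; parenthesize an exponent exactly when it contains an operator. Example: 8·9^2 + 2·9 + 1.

G_0=10  [base 4] 2·4 + 2  →[4↦5]→  2·5 + 2 = 12  −1 ⇒ G_1=11
G_1=11  [base 5] 2·5 + 1  →[5↦6]→  2·6 + 1 = 13  −1 ⇒ G_2=12
G_2=12  [base 6] 2·6  →[6↦7]→  2·7 = 14  −1 ⇒ G_3=13
G_3=13  [base 7] 7 + 6  →[7↦8]→  8 + 6 = 14  −1 ⇒ G_4=13
G_4=13  [base 8] 8 + 5  →[8↦9]→  9 + 5 = 14  −1 ⇒ G_5=13

9 + 4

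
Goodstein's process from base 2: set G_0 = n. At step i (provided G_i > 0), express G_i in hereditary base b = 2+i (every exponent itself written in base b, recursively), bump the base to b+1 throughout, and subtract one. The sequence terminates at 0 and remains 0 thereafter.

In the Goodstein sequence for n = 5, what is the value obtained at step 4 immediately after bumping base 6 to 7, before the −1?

1198

i=0: 5 = 2^2 + 1 (b=2); 2→3: 3^3 + 1 = 28; 28−1 = 27
i=1: 27 = 3^3 (b=3); 3→4: 4^4 = 256; 256−1 = 255
i=2: 255 = 3·4^3 + 3·4^2 + 3·4 + 3 (b=4); 4→5: 3·5^3 + 3·5^2 + 3·5 + 3 = 468; 468−1 = 467
i=3: 467 = 3·5^3 + 3·5^2 + 3·5 + 2 (b=5); 5→6: 3·6^3 + 3·6^2 + 3·6 + 2 = 776; 776−1 = 775
i=4: 775 = 3·6^3 + 3·6^2 + 3·6 + 1 (b=6); 6→7: 3·7^3 + 3·7^2 + 3·7 + 1 = 1198; 1198−1 = 1197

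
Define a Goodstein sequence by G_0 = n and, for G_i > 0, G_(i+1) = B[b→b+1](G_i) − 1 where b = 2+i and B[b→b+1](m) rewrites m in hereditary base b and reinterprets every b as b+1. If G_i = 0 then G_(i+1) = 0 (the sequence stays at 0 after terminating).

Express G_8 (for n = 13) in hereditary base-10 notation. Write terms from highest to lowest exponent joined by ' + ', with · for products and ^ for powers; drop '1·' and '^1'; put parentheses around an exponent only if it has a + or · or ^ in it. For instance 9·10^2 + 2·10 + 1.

10^(10 + 1) + 3·10^3 + 3·10^2 + 2·10 + 5

(0) 13|_2 = 2^(2 + 1) + 2^2 + 1 ↦ 3^(3 + 1) + 3^3 + 1|_3 = 109 ⇒ 108
(1) 108|_3 = 3^(3 + 1) + 3^3 ↦ 4^(4 + 1) + 4^4|_4 = 1280 ⇒ 1279
(2) 1279|_4 = 4^(4 + 1) + 3·4^3 + 3·4^2 + 3·4 + 3 ↦ 5^(5 + 1) + 3·5^3 + 3·5^2 + 3·5 + 3|_5 = 16093 ⇒ 16092
(3) 16092|_5 = 5^(5 + 1) + 3·5^3 + 3·5^2 + 3·5 + 2 ↦ 6^(6 + 1) + 3·6^3 + 3·6^2 + 3·6 + 2|_6 = 280712 ⇒ 280711
(4) 280711|_6 = 6^(6 + 1) + 3·6^3 + 3·6^2 + 3·6 + 1 ↦ 7^(7 + 1) + 3·7^3 + 3·7^2 + 3·7 + 1|_7 = 5765999 ⇒ 5765998
(5) 5765998|_7 = 7^(7 + 1) + 3·7^3 + 3·7^2 + 3·7 ↦ 8^(8 + 1) + 3·8^3 + 3·8^2 + 3·8|_8 = 134219480 ⇒ 134219479
(6) 134219479|_8 = 8^(8 + 1) + 3·8^3 + 3·8^2 + 2·8 + 7 ↦ 9^(9 + 1) + 3·9^3 + 3·9^2 + 2·9 + 7|_9 = 3486786856 ⇒ 3486786855
(7) 3486786855|_9 = 9^(9 + 1) + 3·9^3 + 3·9^2 + 2·9 + 6 ↦ 10^(10 + 1) + 3·10^3 + 3·10^2 + 2·10 + 6|_10 = 100000003326 ⇒ 100000003325
(8) 100000003325|_10 = 10^(10 + 1) + 3·10^3 + 3·10^2 + 2·10 + 5 ↦ 11^(11 + 1) + 3·11^3 + 3·11^2 + 2·11 + 5|_11 = 3138428381104 ⇒ 3138428381103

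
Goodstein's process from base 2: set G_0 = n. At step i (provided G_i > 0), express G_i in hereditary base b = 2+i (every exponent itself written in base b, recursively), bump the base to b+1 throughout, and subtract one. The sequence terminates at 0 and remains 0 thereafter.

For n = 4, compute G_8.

G_0=4  [base 2] 2^2  →[2↦3]→  3^3 = 27  −1 ⇒ G_1=26
G_1=26  [base 3] 2·3^2 + 2·3 + 2  →[3↦4]→  2·4^2 + 2·4 + 2 = 42  −1 ⇒ G_2=41
G_2=41  [base 4] 2·4^2 + 2·4 + 1  →[4↦5]→  2·5^2 + 2·5 + 1 = 61  −1 ⇒ G_3=60
G_3=60  [base 5] 2·5^2 + 2·5  →[5↦6]→  2·6^2 + 2·6 = 84  −1 ⇒ G_4=83
G_4=83  [base 6] 2·6^2 + 6 + 5  →[6↦7]→  2·7^2 + 7 + 5 = 110  −1 ⇒ G_5=109
G_5=109  [base 7] 2·7^2 + 7 + 4  →[7↦8]→  2·8^2 + 8 + 4 = 140  −1 ⇒ G_6=139
G_6=139  [base 8] 2·8^2 + 8 + 3  →[8↦9]→  2·9^2 + 9 + 3 = 174  −1 ⇒ G_7=173
G_7=173  [base 9] 2·9^2 + 9 + 2  →[9↦10]→  2·10^2 + 10 + 2 = 212  −1 ⇒ G_8=211

211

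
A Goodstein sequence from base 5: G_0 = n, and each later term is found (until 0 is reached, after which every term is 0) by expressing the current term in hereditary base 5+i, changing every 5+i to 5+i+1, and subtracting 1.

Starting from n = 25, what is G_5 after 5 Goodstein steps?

[0] 25 ≡ 5^2 (base 5). Lift 6: 36. −1: 35.
[1] 35 ≡ 5·6 + 5 (base 6). Lift 7: 40. −1: 39.
[2] 39 ≡ 5·7 + 4 (base 7). Lift 8: 44. −1: 43.
[3] 43 ≡ 5·8 + 3 (base 8). Lift 9: 48. −1: 47.
[4] 47 ≡ 5·9 + 2 (base 9). Lift 10: 52. −1: 51.
[5] 51 ≡ 5·10 + 1 (base 10). Lift 11: 56. −1: 55.

51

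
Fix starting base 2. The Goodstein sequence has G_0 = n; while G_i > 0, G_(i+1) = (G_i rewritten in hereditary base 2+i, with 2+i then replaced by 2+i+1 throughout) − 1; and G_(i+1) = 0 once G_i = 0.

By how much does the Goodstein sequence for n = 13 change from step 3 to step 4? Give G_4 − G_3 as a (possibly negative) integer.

G_0=13  [base 2] 2^(2 + 1) + 2^2 + 1  →[2↦3]→  3^(3 + 1) + 3^3 + 1 = 109  −1 ⇒ G_1=108
G_1=108  [base 3] 3^(3 + 1) + 3^3  →[3↦4]→  4^(4 + 1) + 4^4 = 1280  −1 ⇒ G_2=1279
G_2=1279  [base 4] 4^(4 + 1) + 3·4^3 + 3·4^2 + 3·4 + 3  →[4↦5]→  5^(5 + 1) + 3·5^3 + 3·5^2 + 3·5 + 3 = 16093  −1 ⇒ G_3=16092
G_3=16092  [base 5] 5^(5 + 1) + 3·5^3 + 3·5^2 + 3·5 + 2  →[5↦6]→  6^(6 + 1) + 3·6^3 + 3·6^2 + 3·6 + 2 = 280712  −1 ⇒ G_4=280711

264619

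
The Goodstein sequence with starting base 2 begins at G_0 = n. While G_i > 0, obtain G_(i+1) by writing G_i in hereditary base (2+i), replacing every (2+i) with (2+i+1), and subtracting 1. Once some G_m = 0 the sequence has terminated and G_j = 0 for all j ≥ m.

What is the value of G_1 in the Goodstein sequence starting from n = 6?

29

i=0: 6 = 2^2 + 2 (b=2); 2→3: 3^3 + 3 = 30; 30−1 = 29
i=1: 29 = 3^3 + 2 (b=3); 3→4: 4^4 + 2 = 258; 258−1 = 257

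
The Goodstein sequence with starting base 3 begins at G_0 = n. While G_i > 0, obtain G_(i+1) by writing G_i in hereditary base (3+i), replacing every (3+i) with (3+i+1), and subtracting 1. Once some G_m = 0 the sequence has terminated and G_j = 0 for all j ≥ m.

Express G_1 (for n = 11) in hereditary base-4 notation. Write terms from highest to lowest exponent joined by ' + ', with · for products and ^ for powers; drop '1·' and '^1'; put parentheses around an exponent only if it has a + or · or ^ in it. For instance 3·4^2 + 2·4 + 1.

G_0 = 11. HB_3(11) = 3^2 + 2. Bump = 18. G_1 = 17.
G_1 = 17. HB_4(17) = 4^2 + 1. Bump = 26. G_2 = 25.

4^2 + 1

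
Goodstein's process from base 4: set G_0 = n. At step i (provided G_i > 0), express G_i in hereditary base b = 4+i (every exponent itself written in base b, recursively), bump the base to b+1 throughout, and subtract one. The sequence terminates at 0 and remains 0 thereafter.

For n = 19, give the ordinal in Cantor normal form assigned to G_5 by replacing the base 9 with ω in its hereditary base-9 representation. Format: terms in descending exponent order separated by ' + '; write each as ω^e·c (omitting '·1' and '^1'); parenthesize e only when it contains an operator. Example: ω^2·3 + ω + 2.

base 4: 19 = 4^2 + 3; at 5: 5^2 + 3 = 28; next = 27
base 5: 27 = 5^2 + 2; at 6: 6^2 + 2 = 38; next = 37
base 6: 37 = 6^2 + 1; at 7: 7^2 + 1 = 50; next = 49
base 7: 49 = 7^2; at 8: 8^2 = 64; next = 63
base 8: 63 = 7·8 + 7; at 9: 7·9 + 7 = 70; next = 69
base 9: 69 = 7·9 + 6; at 10: 7·10 + 6 = 76; next = 75

ω·7 + 6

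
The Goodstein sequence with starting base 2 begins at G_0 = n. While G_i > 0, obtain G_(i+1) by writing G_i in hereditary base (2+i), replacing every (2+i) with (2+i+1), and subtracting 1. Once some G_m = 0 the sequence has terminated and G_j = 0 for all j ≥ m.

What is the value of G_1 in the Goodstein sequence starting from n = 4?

step 0: 4 = 2^2; sub 3 for 2: 3^3; = 27; G_1 = 27−1 = 26
step 1: 26 = 2·3^2 + 2·3 + 2; sub 4 for 3: 2·4^2 + 2·4 + 2; = 42; G_2 = 42−1 = 41

26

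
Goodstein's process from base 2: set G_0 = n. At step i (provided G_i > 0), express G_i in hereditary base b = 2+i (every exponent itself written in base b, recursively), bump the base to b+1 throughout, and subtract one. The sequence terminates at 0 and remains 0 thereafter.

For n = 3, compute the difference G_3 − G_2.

(0) 3|_2 = 2 + 1 ↦ 3 + 1|_3 = 4 ⇒ 3
(1) 3|_3 = 3 ↦ 4|_4 = 4 ⇒ 3
(2) 3|_4 = 3 ↦ 3|_5 = 3 ⇒ 2

-1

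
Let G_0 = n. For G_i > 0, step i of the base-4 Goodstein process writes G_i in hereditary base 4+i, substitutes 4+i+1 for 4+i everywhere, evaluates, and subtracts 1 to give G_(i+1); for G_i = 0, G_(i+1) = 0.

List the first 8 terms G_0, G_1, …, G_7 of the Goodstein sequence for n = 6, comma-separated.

i=0: 6 = 4 + 2 (b=4); 4→5: 5 + 2 = 7; 7−1 = 6
i=1: 6 = 5 + 1 (b=5); 5→6: 6 + 1 = 7; 7−1 = 6
i=2: 6 = 6 (b=6); 6→7: 7 = 7; 7−1 = 6
i=3: 6 = 6 (b=7); 7→8: 6 = 6; 6−1 = 5
i=4: 5 = 5 (b=8); 8→9: 5 = 5; 5−1 = 4
i=5: 4 = 4 (b=9); 9→10: 4 = 4; 4−1 = 3
i=6: 3 = 3 (b=10); 10→11: 3 = 3; 3−1 = 2

6, 6, 6, 6, 5, 4, 3, 2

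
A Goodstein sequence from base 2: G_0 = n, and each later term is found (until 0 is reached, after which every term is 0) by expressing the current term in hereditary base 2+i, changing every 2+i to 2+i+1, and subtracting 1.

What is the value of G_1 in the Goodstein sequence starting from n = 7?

G_0 = 7. HB_2(7) = 2^2 + 2 + 1. Bump = 31. G_1 = 30.
G_1 = 30. HB_3(30) = 3^3 + 3. Bump = 260. G_2 = 259.

30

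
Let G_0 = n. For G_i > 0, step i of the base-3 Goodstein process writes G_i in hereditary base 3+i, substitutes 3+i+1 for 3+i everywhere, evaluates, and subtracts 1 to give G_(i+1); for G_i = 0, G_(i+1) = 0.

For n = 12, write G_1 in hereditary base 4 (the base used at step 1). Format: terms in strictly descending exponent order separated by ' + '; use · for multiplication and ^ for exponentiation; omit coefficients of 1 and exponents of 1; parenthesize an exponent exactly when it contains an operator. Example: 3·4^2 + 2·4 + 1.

4^2 + 3

[0] 12 ≡ 3^2 + 3 (base 3). Lift 4: 20. −1: 19.
[1] 19 ≡ 4^2 + 3 (base 4). Lift 5: 28. −1: 27.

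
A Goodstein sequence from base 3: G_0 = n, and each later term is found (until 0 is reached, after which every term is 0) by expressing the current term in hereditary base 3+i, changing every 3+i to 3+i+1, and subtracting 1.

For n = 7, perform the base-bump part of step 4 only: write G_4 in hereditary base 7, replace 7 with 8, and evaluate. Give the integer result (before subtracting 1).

G_0=7  [base 3] 2·3 + 1  →[3↦4]→  2·4 + 1 = 9  −1 ⇒ G_1=8
G_1=8  [base 4] 2·4  →[4↦5]→  2·5 = 10  −1 ⇒ G_2=9
G_2=9  [base 5] 5 + 4  →[5↦6]→  6 + 4 = 10  −1 ⇒ G_3=9
G_3=9  [base 6] 6 + 3  →[6↦7]→  7 + 3 = 10  −1 ⇒ G_4=9

10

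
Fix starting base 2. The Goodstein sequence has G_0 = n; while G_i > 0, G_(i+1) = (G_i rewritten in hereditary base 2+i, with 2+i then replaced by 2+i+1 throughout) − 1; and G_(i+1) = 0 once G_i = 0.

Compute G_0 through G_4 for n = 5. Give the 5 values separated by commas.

step 0: 5 = 2^2 + 1; sub 3 for 2: 3^3 + 1; = 28; G_1 = 28−1 = 27
step 1: 27 = 3^3; sub 4 for 3: 4^4; = 256; G_2 = 256−1 = 255
step 2: 255 = 3·4^3 + 3·4^2 + 3·4 + 3; sub 5 for 4: 3·5^3 + 3·5^2 + 3·5 + 3; = 468; G_3 = 468−1 = 467
step 3: 467 = 3·5^3 + 3·5^2 + 3·5 + 2; sub 6 for 5: 3·6^3 + 3·6^2 + 3·6 + 2; = 776; G_4 = 776−1 = 775

5, 27, 255, 467, 775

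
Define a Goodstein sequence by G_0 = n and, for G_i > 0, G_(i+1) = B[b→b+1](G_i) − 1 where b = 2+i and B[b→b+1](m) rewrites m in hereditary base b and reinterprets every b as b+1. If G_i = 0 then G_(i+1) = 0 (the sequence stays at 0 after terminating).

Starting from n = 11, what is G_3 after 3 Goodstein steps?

base 2: 11 = 2^(2 + 1) + 2 + 1; at 3: 3^(3 + 1) + 3 + 1 = 85; next = 84
base 3: 84 = 3^(3 + 1) + 3; at 4: 4^(4 + 1) + 4 = 1028; next = 1027
base 4: 1027 = 4^(4 + 1) + 3; at 5: 5^(5 + 1) + 3 = 15628; next = 15627
base 5: 15627 = 5^(5 + 1) + 2; at 6: 6^(6 + 1) + 2 = 279938; next = 279937

15627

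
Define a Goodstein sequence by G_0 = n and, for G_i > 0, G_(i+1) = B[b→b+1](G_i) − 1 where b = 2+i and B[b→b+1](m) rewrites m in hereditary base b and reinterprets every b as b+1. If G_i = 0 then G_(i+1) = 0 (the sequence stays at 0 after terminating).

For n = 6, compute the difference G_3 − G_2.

2868

[0] 6 ≡ 2^2 + 2 (base 2). Lift 3: 30. −1: 29.
[1] 29 ≡ 3^3 + 2 (base 3). Lift 4: 258. −1: 257.
[2] 257 ≡ 4^4 + 1 (base 4). Lift 5: 3126. −1: 3125.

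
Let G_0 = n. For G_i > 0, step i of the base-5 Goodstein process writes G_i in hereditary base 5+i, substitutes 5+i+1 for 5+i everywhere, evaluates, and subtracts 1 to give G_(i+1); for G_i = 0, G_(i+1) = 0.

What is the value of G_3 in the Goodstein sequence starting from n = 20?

G_0 = 20. HB_5(20) = 4·5. Bump = 24. G_1 = 23.
G_1 = 23. HB_6(23) = 3·6 + 5. Bump = 26. G_2 = 25.
G_2 = 25. HB_7(25) = 3·7 + 4. Bump = 28. G_3 = 27.
G_3 = 27. HB_8(27) = 3·8 + 3. Bump = 30. G_4 = 29.

27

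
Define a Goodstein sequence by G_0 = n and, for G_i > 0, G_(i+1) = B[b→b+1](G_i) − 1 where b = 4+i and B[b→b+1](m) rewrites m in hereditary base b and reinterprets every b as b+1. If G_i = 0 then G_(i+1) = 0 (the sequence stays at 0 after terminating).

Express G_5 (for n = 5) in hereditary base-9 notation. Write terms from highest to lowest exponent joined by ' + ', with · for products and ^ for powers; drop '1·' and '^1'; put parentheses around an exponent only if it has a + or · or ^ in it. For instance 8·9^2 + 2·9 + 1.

i=0: 5 = 4 + 1 (b=4); 4→5: 5 + 1 = 6; 6−1 = 5
i=1: 5 = 5 (b=5); 5→6: 6 = 6; 6−1 = 5
i=2: 5 = 5 (b=6); 6→7: 5 = 5; 5−1 = 4
i=3: 4 = 4 (b=7); 7→8: 4 = 4; 4−1 = 3
i=4: 3 = 3 (b=8); 8→9: 3 = 3; 3−1 = 2

2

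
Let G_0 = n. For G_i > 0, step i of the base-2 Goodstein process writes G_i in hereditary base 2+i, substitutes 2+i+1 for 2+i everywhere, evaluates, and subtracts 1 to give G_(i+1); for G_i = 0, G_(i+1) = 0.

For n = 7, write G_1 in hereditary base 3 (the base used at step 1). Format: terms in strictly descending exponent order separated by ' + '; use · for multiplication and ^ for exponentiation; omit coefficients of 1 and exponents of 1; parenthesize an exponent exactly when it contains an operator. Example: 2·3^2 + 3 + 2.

3^3 + 3

[0] 7 ≡ 2^2 + 2 + 1 (base 2). Lift 3: 31. −1: 30.
[1] 30 ≡ 3^3 + 3 (base 3). Lift 4: 260. −1: 259.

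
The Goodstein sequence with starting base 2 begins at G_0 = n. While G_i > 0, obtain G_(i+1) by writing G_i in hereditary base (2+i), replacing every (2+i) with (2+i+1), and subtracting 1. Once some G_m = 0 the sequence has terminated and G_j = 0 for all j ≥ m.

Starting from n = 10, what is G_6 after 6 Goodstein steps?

84073323

i=0: 10 = 2^(2 + 1) + 2 (b=2); 2→3: 3^(3 + 1) + 3 = 84; 84−1 = 83
i=1: 83 = 3^(3 + 1) + 2 (b=3); 3→4: 4^(4 + 1) + 2 = 1026; 1026−1 = 1025
i=2: 1025 = 4^(4 + 1) + 1 (b=4); 4→5: 5^(5 + 1) + 1 = 15626; 15626−1 = 15625
i=3: 15625 = 5^(5 + 1) (b=5); 5→6: 6^(6 + 1) = 279936; 279936−1 = 279935
i=4: 279935 = 5·6^6 + 5·6^5 + 5·6^4 + 5·6^3 + 5·6^2 + 5·6 + 5 (b=6); 6→7: 5·7^7 + 5·7^5 + 5·7^4 + 5·7^3 + 5·7^2 + 5·7 + 5 = 4215755; 4215755−1 = 4215754
i=5: 4215754 = 5·7^7 + 5·7^5 + 5·7^4 + 5·7^3 + 5·7^2 + 5·7 + 4 (b=7); 7→8: 5·8^8 + 5·8^5 + 5·8^4 + 5·8^3 + 5·8^2 + 5·8 + 4 = 84073324; 84073324−1 = 84073323
i=6: 84073323 = 5·8^8 + 5·8^5 + 5·8^4 + 5·8^3 + 5·8^2 + 5·8 + 3 (b=8); 8→9: 5·9^9 + 5·9^5 + 5·9^4 + 5·9^3 + 5·9^2 + 5·9 + 3 = 1937434593; 1937434593−1 = 1937434592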